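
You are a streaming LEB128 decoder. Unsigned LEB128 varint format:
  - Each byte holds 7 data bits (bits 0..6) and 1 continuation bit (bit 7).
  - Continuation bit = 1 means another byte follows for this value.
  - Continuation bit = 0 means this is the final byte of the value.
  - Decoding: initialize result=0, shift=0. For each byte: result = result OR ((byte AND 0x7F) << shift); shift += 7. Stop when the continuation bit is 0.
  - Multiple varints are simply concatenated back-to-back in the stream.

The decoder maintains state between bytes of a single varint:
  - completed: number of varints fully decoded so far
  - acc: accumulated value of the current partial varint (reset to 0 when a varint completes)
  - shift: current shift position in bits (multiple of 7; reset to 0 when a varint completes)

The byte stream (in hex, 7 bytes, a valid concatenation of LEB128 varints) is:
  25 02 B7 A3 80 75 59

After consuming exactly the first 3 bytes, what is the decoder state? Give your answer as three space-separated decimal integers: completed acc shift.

Answer: 2 55 7

Derivation:
byte[0]=0x25 cont=0 payload=0x25: varint #1 complete (value=37); reset -> completed=1 acc=0 shift=0
byte[1]=0x02 cont=0 payload=0x02: varint #2 complete (value=2); reset -> completed=2 acc=0 shift=0
byte[2]=0xB7 cont=1 payload=0x37: acc |= 55<<0 -> completed=2 acc=55 shift=7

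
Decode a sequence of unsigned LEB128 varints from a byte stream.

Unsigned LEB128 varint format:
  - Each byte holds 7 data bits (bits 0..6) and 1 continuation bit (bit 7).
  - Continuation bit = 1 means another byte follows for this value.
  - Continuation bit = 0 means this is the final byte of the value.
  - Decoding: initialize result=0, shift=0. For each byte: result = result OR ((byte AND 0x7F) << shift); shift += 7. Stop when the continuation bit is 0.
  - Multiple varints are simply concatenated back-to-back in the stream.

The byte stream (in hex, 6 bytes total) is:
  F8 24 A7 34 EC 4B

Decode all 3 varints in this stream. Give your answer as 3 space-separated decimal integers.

  byte[0]=0xF8 cont=1 payload=0x78=120: acc |= 120<<0 -> acc=120 shift=7
  byte[1]=0x24 cont=0 payload=0x24=36: acc |= 36<<7 -> acc=4728 shift=14 [end]
Varint 1: bytes[0:2] = F8 24 -> value 4728 (2 byte(s))
  byte[2]=0xA7 cont=1 payload=0x27=39: acc |= 39<<0 -> acc=39 shift=7
  byte[3]=0x34 cont=0 payload=0x34=52: acc |= 52<<7 -> acc=6695 shift=14 [end]
Varint 2: bytes[2:4] = A7 34 -> value 6695 (2 byte(s))
  byte[4]=0xEC cont=1 payload=0x6C=108: acc |= 108<<0 -> acc=108 shift=7
  byte[5]=0x4B cont=0 payload=0x4B=75: acc |= 75<<7 -> acc=9708 shift=14 [end]
Varint 3: bytes[4:6] = EC 4B -> value 9708 (2 byte(s))

Answer: 4728 6695 9708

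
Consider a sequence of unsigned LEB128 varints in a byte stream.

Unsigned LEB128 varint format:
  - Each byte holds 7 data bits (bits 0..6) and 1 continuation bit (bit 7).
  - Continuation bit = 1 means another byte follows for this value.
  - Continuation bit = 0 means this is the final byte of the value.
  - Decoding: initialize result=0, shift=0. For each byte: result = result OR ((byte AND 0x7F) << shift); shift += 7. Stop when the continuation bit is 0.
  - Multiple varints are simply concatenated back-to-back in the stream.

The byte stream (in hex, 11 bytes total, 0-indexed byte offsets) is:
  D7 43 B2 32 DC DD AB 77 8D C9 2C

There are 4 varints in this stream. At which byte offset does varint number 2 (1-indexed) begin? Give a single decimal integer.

  byte[0]=0xD7 cont=1 payload=0x57=87: acc |= 87<<0 -> acc=87 shift=7
  byte[1]=0x43 cont=0 payload=0x43=67: acc |= 67<<7 -> acc=8663 shift=14 [end]
Varint 1: bytes[0:2] = D7 43 -> value 8663 (2 byte(s))
  byte[2]=0xB2 cont=1 payload=0x32=50: acc |= 50<<0 -> acc=50 shift=7
  byte[3]=0x32 cont=0 payload=0x32=50: acc |= 50<<7 -> acc=6450 shift=14 [end]
Varint 2: bytes[2:4] = B2 32 -> value 6450 (2 byte(s))
  byte[4]=0xDC cont=1 payload=0x5C=92: acc |= 92<<0 -> acc=92 shift=7
  byte[5]=0xDD cont=1 payload=0x5D=93: acc |= 93<<7 -> acc=11996 shift=14
  byte[6]=0xAB cont=1 payload=0x2B=43: acc |= 43<<14 -> acc=716508 shift=21
  byte[7]=0x77 cont=0 payload=0x77=119: acc |= 119<<21 -> acc=250277596 shift=28 [end]
Varint 3: bytes[4:8] = DC DD AB 77 -> value 250277596 (4 byte(s))
  byte[8]=0x8D cont=1 payload=0x0D=13: acc |= 13<<0 -> acc=13 shift=7
  byte[9]=0xC9 cont=1 payload=0x49=73: acc |= 73<<7 -> acc=9357 shift=14
  byte[10]=0x2C cont=0 payload=0x2C=44: acc |= 44<<14 -> acc=730253 shift=21 [end]
Varint 4: bytes[8:11] = 8D C9 2C -> value 730253 (3 byte(s))

Answer: 2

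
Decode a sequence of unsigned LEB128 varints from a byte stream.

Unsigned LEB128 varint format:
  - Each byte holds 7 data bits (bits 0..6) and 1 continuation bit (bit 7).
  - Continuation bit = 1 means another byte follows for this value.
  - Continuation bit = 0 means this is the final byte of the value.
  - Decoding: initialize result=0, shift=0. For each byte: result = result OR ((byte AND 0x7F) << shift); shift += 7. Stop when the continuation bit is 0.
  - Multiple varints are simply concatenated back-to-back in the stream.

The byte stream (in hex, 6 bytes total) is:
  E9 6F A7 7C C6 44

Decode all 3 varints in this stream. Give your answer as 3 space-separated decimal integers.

Answer: 14313 15911 8774

Derivation:
  byte[0]=0xE9 cont=1 payload=0x69=105: acc |= 105<<0 -> acc=105 shift=7
  byte[1]=0x6F cont=0 payload=0x6F=111: acc |= 111<<7 -> acc=14313 shift=14 [end]
Varint 1: bytes[0:2] = E9 6F -> value 14313 (2 byte(s))
  byte[2]=0xA7 cont=1 payload=0x27=39: acc |= 39<<0 -> acc=39 shift=7
  byte[3]=0x7C cont=0 payload=0x7C=124: acc |= 124<<7 -> acc=15911 shift=14 [end]
Varint 2: bytes[2:4] = A7 7C -> value 15911 (2 byte(s))
  byte[4]=0xC6 cont=1 payload=0x46=70: acc |= 70<<0 -> acc=70 shift=7
  byte[5]=0x44 cont=0 payload=0x44=68: acc |= 68<<7 -> acc=8774 shift=14 [end]
Varint 3: bytes[4:6] = C6 44 -> value 8774 (2 byte(s))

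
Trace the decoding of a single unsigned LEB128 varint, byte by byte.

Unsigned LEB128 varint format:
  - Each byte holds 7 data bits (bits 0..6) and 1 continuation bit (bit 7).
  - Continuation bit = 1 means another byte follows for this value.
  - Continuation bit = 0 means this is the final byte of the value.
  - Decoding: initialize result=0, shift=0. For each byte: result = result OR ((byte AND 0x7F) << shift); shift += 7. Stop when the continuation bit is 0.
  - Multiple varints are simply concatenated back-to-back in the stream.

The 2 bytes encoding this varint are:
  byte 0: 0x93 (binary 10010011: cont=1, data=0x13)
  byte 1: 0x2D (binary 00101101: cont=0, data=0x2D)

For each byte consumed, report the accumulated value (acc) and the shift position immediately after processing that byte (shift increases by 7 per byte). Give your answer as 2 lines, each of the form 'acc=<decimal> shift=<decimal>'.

byte 0=0x93: payload=0x13=19, contrib = 19<<0 = 19; acc -> 19, shift -> 7
byte 1=0x2D: payload=0x2D=45, contrib = 45<<7 = 5760; acc -> 5779, shift -> 14

Answer: acc=19 shift=7
acc=5779 shift=14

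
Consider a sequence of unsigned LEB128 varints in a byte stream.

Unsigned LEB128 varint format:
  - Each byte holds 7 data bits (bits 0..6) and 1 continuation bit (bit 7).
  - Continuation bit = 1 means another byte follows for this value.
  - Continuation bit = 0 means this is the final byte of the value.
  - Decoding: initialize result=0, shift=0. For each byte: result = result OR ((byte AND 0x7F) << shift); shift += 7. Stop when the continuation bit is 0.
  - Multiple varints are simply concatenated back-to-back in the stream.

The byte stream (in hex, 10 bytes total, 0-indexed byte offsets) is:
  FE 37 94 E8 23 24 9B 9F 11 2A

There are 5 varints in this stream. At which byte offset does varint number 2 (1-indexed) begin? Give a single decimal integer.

Answer: 2

Derivation:
  byte[0]=0xFE cont=1 payload=0x7E=126: acc |= 126<<0 -> acc=126 shift=7
  byte[1]=0x37 cont=0 payload=0x37=55: acc |= 55<<7 -> acc=7166 shift=14 [end]
Varint 1: bytes[0:2] = FE 37 -> value 7166 (2 byte(s))
  byte[2]=0x94 cont=1 payload=0x14=20: acc |= 20<<0 -> acc=20 shift=7
  byte[3]=0xE8 cont=1 payload=0x68=104: acc |= 104<<7 -> acc=13332 shift=14
  byte[4]=0x23 cont=0 payload=0x23=35: acc |= 35<<14 -> acc=586772 shift=21 [end]
Varint 2: bytes[2:5] = 94 E8 23 -> value 586772 (3 byte(s))
  byte[5]=0x24 cont=0 payload=0x24=36: acc |= 36<<0 -> acc=36 shift=7 [end]
Varint 3: bytes[5:6] = 24 -> value 36 (1 byte(s))
  byte[6]=0x9B cont=1 payload=0x1B=27: acc |= 27<<0 -> acc=27 shift=7
  byte[7]=0x9F cont=1 payload=0x1F=31: acc |= 31<<7 -> acc=3995 shift=14
  byte[8]=0x11 cont=0 payload=0x11=17: acc |= 17<<14 -> acc=282523 shift=21 [end]
Varint 4: bytes[6:9] = 9B 9F 11 -> value 282523 (3 byte(s))
  byte[9]=0x2A cont=0 payload=0x2A=42: acc |= 42<<0 -> acc=42 shift=7 [end]
Varint 5: bytes[9:10] = 2A -> value 42 (1 byte(s))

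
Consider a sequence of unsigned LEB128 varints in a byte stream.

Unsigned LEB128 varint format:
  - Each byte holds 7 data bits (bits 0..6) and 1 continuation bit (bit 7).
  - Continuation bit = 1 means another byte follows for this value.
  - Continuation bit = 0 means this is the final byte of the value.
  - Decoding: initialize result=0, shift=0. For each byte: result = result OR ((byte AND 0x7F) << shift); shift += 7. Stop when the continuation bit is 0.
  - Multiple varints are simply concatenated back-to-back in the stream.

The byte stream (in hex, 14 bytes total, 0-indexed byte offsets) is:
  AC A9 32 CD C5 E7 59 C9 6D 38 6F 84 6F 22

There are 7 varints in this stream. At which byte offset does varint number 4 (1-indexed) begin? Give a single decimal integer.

Answer: 9

Derivation:
  byte[0]=0xAC cont=1 payload=0x2C=44: acc |= 44<<0 -> acc=44 shift=7
  byte[1]=0xA9 cont=1 payload=0x29=41: acc |= 41<<7 -> acc=5292 shift=14
  byte[2]=0x32 cont=0 payload=0x32=50: acc |= 50<<14 -> acc=824492 shift=21 [end]
Varint 1: bytes[0:3] = AC A9 32 -> value 824492 (3 byte(s))
  byte[3]=0xCD cont=1 payload=0x4D=77: acc |= 77<<0 -> acc=77 shift=7
  byte[4]=0xC5 cont=1 payload=0x45=69: acc |= 69<<7 -> acc=8909 shift=14
  byte[5]=0xE7 cont=1 payload=0x67=103: acc |= 103<<14 -> acc=1696461 shift=21
  byte[6]=0x59 cont=0 payload=0x59=89: acc |= 89<<21 -> acc=188342989 shift=28 [end]
Varint 2: bytes[3:7] = CD C5 E7 59 -> value 188342989 (4 byte(s))
  byte[7]=0xC9 cont=1 payload=0x49=73: acc |= 73<<0 -> acc=73 shift=7
  byte[8]=0x6D cont=0 payload=0x6D=109: acc |= 109<<7 -> acc=14025 shift=14 [end]
Varint 3: bytes[7:9] = C9 6D -> value 14025 (2 byte(s))
  byte[9]=0x38 cont=0 payload=0x38=56: acc |= 56<<0 -> acc=56 shift=7 [end]
Varint 4: bytes[9:10] = 38 -> value 56 (1 byte(s))
  byte[10]=0x6F cont=0 payload=0x6F=111: acc |= 111<<0 -> acc=111 shift=7 [end]
Varint 5: bytes[10:11] = 6F -> value 111 (1 byte(s))
  byte[11]=0x84 cont=1 payload=0x04=4: acc |= 4<<0 -> acc=4 shift=7
  byte[12]=0x6F cont=0 payload=0x6F=111: acc |= 111<<7 -> acc=14212 shift=14 [end]
Varint 6: bytes[11:13] = 84 6F -> value 14212 (2 byte(s))
  byte[13]=0x22 cont=0 payload=0x22=34: acc |= 34<<0 -> acc=34 shift=7 [end]
Varint 7: bytes[13:14] = 22 -> value 34 (1 byte(s))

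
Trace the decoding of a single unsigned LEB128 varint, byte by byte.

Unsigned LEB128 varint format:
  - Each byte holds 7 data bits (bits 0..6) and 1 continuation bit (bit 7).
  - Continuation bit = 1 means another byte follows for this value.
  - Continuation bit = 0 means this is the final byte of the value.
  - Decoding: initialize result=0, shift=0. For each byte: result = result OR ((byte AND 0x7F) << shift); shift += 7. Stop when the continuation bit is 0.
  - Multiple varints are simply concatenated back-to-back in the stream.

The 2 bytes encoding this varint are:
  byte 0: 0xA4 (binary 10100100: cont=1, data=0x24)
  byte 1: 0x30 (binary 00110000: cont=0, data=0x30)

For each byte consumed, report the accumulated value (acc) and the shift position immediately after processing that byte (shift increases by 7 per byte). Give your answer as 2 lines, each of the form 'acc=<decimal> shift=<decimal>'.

Answer: acc=36 shift=7
acc=6180 shift=14

Derivation:
byte 0=0xA4: payload=0x24=36, contrib = 36<<0 = 36; acc -> 36, shift -> 7
byte 1=0x30: payload=0x30=48, contrib = 48<<7 = 6144; acc -> 6180, shift -> 14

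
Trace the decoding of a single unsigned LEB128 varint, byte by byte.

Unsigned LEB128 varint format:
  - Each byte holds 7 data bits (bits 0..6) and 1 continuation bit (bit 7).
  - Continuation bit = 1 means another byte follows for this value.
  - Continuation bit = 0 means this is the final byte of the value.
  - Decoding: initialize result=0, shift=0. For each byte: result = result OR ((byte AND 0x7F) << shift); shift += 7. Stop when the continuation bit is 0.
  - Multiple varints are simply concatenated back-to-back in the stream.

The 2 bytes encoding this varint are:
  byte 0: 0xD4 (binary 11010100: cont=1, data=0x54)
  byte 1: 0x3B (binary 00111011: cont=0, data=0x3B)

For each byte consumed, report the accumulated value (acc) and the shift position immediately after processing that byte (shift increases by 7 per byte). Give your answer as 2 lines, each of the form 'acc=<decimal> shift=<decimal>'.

Answer: acc=84 shift=7
acc=7636 shift=14

Derivation:
byte 0=0xD4: payload=0x54=84, contrib = 84<<0 = 84; acc -> 84, shift -> 7
byte 1=0x3B: payload=0x3B=59, contrib = 59<<7 = 7552; acc -> 7636, shift -> 14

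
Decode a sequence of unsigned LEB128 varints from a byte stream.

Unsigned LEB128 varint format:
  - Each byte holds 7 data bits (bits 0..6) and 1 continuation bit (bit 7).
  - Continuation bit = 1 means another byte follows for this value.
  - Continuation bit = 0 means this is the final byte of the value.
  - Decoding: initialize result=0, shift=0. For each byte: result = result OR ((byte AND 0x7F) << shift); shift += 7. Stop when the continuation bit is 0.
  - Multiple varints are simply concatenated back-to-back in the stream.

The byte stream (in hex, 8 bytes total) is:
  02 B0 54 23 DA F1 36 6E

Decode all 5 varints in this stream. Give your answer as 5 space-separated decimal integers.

  byte[0]=0x02 cont=0 payload=0x02=2: acc |= 2<<0 -> acc=2 shift=7 [end]
Varint 1: bytes[0:1] = 02 -> value 2 (1 byte(s))
  byte[1]=0xB0 cont=1 payload=0x30=48: acc |= 48<<0 -> acc=48 shift=7
  byte[2]=0x54 cont=0 payload=0x54=84: acc |= 84<<7 -> acc=10800 shift=14 [end]
Varint 2: bytes[1:3] = B0 54 -> value 10800 (2 byte(s))
  byte[3]=0x23 cont=0 payload=0x23=35: acc |= 35<<0 -> acc=35 shift=7 [end]
Varint 3: bytes[3:4] = 23 -> value 35 (1 byte(s))
  byte[4]=0xDA cont=1 payload=0x5A=90: acc |= 90<<0 -> acc=90 shift=7
  byte[5]=0xF1 cont=1 payload=0x71=113: acc |= 113<<7 -> acc=14554 shift=14
  byte[6]=0x36 cont=0 payload=0x36=54: acc |= 54<<14 -> acc=899290 shift=21 [end]
Varint 4: bytes[4:7] = DA F1 36 -> value 899290 (3 byte(s))
  byte[7]=0x6E cont=0 payload=0x6E=110: acc |= 110<<0 -> acc=110 shift=7 [end]
Varint 5: bytes[7:8] = 6E -> value 110 (1 byte(s))

Answer: 2 10800 35 899290 110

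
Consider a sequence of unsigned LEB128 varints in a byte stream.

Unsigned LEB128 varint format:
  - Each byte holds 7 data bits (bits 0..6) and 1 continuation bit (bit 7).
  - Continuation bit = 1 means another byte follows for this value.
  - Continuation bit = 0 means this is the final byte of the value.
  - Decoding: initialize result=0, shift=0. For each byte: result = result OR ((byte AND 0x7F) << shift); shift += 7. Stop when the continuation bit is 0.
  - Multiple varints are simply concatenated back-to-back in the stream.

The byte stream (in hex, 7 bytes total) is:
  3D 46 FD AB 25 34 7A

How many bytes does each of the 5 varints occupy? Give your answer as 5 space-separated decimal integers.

Answer: 1 1 3 1 1

Derivation:
  byte[0]=0x3D cont=0 payload=0x3D=61: acc |= 61<<0 -> acc=61 shift=7 [end]
Varint 1: bytes[0:1] = 3D -> value 61 (1 byte(s))
  byte[1]=0x46 cont=0 payload=0x46=70: acc |= 70<<0 -> acc=70 shift=7 [end]
Varint 2: bytes[1:2] = 46 -> value 70 (1 byte(s))
  byte[2]=0xFD cont=1 payload=0x7D=125: acc |= 125<<0 -> acc=125 shift=7
  byte[3]=0xAB cont=1 payload=0x2B=43: acc |= 43<<7 -> acc=5629 shift=14
  byte[4]=0x25 cont=0 payload=0x25=37: acc |= 37<<14 -> acc=611837 shift=21 [end]
Varint 3: bytes[2:5] = FD AB 25 -> value 611837 (3 byte(s))
  byte[5]=0x34 cont=0 payload=0x34=52: acc |= 52<<0 -> acc=52 shift=7 [end]
Varint 4: bytes[5:6] = 34 -> value 52 (1 byte(s))
  byte[6]=0x7A cont=0 payload=0x7A=122: acc |= 122<<0 -> acc=122 shift=7 [end]
Varint 5: bytes[6:7] = 7A -> value 122 (1 byte(s))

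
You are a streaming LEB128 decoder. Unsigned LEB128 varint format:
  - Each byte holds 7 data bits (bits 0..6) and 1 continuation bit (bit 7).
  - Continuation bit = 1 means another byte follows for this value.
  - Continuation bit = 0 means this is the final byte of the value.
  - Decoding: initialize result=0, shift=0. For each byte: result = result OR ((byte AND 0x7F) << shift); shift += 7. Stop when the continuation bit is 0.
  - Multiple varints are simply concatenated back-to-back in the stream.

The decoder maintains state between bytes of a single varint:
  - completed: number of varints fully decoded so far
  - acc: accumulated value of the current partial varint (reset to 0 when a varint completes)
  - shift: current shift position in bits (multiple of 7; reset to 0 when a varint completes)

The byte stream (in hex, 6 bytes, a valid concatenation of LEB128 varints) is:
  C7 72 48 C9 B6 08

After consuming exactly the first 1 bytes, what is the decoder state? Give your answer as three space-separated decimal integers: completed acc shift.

Answer: 0 71 7

Derivation:
byte[0]=0xC7 cont=1 payload=0x47: acc |= 71<<0 -> completed=0 acc=71 shift=7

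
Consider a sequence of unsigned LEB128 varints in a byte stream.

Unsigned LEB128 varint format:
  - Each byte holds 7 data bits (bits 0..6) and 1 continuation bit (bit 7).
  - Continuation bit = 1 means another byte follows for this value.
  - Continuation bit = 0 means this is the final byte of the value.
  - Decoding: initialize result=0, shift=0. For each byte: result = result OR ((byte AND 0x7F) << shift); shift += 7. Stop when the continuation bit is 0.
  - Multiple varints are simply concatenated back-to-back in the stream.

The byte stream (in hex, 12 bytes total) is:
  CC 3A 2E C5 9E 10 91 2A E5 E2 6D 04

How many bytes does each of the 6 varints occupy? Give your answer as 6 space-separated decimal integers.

Answer: 2 1 3 2 3 1

Derivation:
  byte[0]=0xCC cont=1 payload=0x4C=76: acc |= 76<<0 -> acc=76 shift=7
  byte[1]=0x3A cont=0 payload=0x3A=58: acc |= 58<<7 -> acc=7500 shift=14 [end]
Varint 1: bytes[0:2] = CC 3A -> value 7500 (2 byte(s))
  byte[2]=0x2E cont=0 payload=0x2E=46: acc |= 46<<0 -> acc=46 shift=7 [end]
Varint 2: bytes[2:3] = 2E -> value 46 (1 byte(s))
  byte[3]=0xC5 cont=1 payload=0x45=69: acc |= 69<<0 -> acc=69 shift=7
  byte[4]=0x9E cont=1 payload=0x1E=30: acc |= 30<<7 -> acc=3909 shift=14
  byte[5]=0x10 cont=0 payload=0x10=16: acc |= 16<<14 -> acc=266053 shift=21 [end]
Varint 3: bytes[3:6] = C5 9E 10 -> value 266053 (3 byte(s))
  byte[6]=0x91 cont=1 payload=0x11=17: acc |= 17<<0 -> acc=17 shift=7
  byte[7]=0x2A cont=0 payload=0x2A=42: acc |= 42<<7 -> acc=5393 shift=14 [end]
Varint 4: bytes[6:8] = 91 2A -> value 5393 (2 byte(s))
  byte[8]=0xE5 cont=1 payload=0x65=101: acc |= 101<<0 -> acc=101 shift=7
  byte[9]=0xE2 cont=1 payload=0x62=98: acc |= 98<<7 -> acc=12645 shift=14
  byte[10]=0x6D cont=0 payload=0x6D=109: acc |= 109<<14 -> acc=1798501 shift=21 [end]
Varint 5: bytes[8:11] = E5 E2 6D -> value 1798501 (3 byte(s))
  byte[11]=0x04 cont=0 payload=0x04=4: acc |= 4<<0 -> acc=4 shift=7 [end]
Varint 6: bytes[11:12] = 04 -> value 4 (1 byte(s))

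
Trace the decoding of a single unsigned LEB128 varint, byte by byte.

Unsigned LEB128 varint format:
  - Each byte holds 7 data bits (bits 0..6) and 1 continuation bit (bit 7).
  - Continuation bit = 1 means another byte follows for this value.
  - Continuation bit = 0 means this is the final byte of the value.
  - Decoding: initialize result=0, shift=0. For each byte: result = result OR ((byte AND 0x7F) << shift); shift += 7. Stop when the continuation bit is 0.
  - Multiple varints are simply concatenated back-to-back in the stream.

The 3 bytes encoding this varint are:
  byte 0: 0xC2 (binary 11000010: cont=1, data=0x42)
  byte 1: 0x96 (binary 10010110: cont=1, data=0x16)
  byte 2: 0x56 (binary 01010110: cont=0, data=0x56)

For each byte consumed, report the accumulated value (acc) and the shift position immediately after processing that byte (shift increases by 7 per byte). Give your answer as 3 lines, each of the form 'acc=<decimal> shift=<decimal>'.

Answer: acc=66 shift=7
acc=2882 shift=14
acc=1411906 shift=21

Derivation:
byte 0=0xC2: payload=0x42=66, contrib = 66<<0 = 66; acc -> 66, shift -> 7
byte 1=0x96: payload=0x16=22, contrib = 22<<7 = 2816; acc -> 2882, shift -> 14
byte 2=0x56: payload=0x56=86, contrib = 86<<14 = 1409024; acc -> 1411906, shift -> 21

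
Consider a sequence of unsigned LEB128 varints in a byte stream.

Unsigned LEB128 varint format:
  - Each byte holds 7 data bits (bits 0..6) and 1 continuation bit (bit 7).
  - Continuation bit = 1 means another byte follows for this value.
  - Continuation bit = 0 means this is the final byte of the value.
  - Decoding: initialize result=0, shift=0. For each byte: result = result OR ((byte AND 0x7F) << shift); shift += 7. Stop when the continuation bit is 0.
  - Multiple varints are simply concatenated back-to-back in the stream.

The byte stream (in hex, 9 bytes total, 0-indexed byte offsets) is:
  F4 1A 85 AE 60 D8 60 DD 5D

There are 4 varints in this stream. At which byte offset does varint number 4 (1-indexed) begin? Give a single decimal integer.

Answer: 7

Derivation:
  byte[0]=0xF4 cont=1 payload=0x74=116: acc |= 116<<0 -> acc=116 shift=7
  byte[1]=0x1A cont=0 payload=0x1A=26: acc |= 26<<7 -> acc=3444 shift=14 [end]
Varint 1: bytes[0:2] = F4 1A -> value 3444 (2 byte(s))
  byte[2]=0x85 cont=1 payload=0x05=5: acc |= 5<<0 -> acc=5 shift=7
  byte[3]=0xAE cont=1 payload=0x2E=46: acc |= 46<<7 -> acc=5893 shift=14
  byte[4]=0x60 cont=0 payload=0x60=96: acc |= 96<<14 -> acc=1578757 shift=21 [end]
Varint 2: bytes[2:5] = 85 AE 60 -> value 1578757 (3 byte(s))
  byte[5]=0xD8 cont=1 payload=0x58=88: acc |= 88<<0 -> acc=88 shift=7
  byte[6]=0x60 cont=0 payload=0x60=96: acc |= 96<<7 -> acc=12376 shift=14 [end]
Varint 3: bytes[5:7] = D8 60 -> value 12376 (2 byte(s))
  byte[7]=0xDD cont=1 payload=0x5D=93: acc |= 93<<0 -> acc=93 shift=7
  byte[8]=0x5D cont=0 payload=0x5D=93: acc |= 93<<7 -> acc=11997 shift=14 [end]
Varint 4: bytes[7:9] = DD 5D -> value 11997 (2 byte(s))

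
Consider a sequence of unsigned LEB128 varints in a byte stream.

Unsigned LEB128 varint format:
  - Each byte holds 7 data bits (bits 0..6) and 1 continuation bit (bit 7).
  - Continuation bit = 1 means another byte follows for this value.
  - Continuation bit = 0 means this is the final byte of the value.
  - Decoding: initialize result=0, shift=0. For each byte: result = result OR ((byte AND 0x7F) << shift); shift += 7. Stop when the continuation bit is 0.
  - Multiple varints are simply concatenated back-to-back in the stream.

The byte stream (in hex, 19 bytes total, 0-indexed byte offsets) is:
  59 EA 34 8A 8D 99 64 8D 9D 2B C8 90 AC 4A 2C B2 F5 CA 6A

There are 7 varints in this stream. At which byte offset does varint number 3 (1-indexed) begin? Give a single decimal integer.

Answer: 3

Derivation:
  byte[0]=0x59 cont=0 payload=0x59=89: acc |= 89<<0 -> acc=89 shift=7 [end]
Varint 1: bytes[0:1] = 59 -> value 89 (1 byte(s))
  byte[1]=0xEA cont=1 payload=0x6A=106: acc |= 106<<0 -> acc=106 shift=7
  byte[2]=0x34 cont=0 payload=0x34=52: acc |= 52<<7 -> acc=6762 shift=14 [end]
Varint 2: bytes[1:3] = EA 34 -> value 6762 (2 byte(s))
  byte[3]=0x8A cont=1 payload=0x0A=10: acc |= 10<<0 -> acc=10 shift=7
  byte[4]=0x8D cont=1 payload=0x0D=13: acc |= 13<<7 -> acc=1674 shift=14
  byte[5]=0x99 cont=1 payload=0x19=25: acc |= 25<<14 -> acc=411274 shift=21
  byte[6]=0x64 cont=0 payload=0x64=100: acc |= 100<<21 -> acc=210126474 shift=28 [end]
Varint 3: bytes[3:7] = 8A 8D 99 64 -> value 210126474 (4 byte(s))
  byte[7]=0x8D cont=1 payload=0x0D=13: acc |= 13<<0 -> acc=13 shift=7
  byte[8]=0x9D cont=1 payload=0x1D=29: acc |= 29<<7 -> acc=3725 shift=14
  byte[9]=0x2B cont=0 payload=0x2B=43: acc |= 43<<14 -> acc=708237 shift=21 [end]
Varint 4: bytes[7:10] = 8D 9D 2B -> value 708237 (3 byte(s))
  byte[10]=0xC8 cont=1 payload=0x48=72: acc |= 72<<0 -> acc=72 shift=7
  byte[11]=0x90 cont=1 payload=0x10=16: acc |= 16<<7 -> acc=2120 shift=14
  byte[12]=0xAC cont=1 payload=0x2C=44: acc |= 44<<14 -> acc=723016 shift=21
  byte[13]=0x4A cont=0 payload=0x4A=74: acc |= 74<<21 -> acc=155912264 shift=28 [end]
Varint 5: bytes[10:14] = C8 90 AC 4A -> value 155912264 (4 byte(s))
  byte[14]=0x2C cont=0 payload=0x2C=44: acc |= 44<<0 -> acc=44 shift=7 [end]
Varint 6: bytes[14:15] = 2C -> value 44 (1 byte(s))
  byte[15]=0xB2 cont=1 payload=0x32=50: acc |= 50<<0 -> acc=50 shift=7
  byte[16]=0xF5 cont=1 payload=0x75=117: acc |= 117<<7 -> acc=15026 shift=14
  byte[17]=0xCA cont=1 payload=0x4A=74: acc |= 74<<14 -> acc=1227442 shift=21
  byte[18]=0x6A cont=0 payload=0x6A=106: acc |= 106<<21 -> acc=223525554 shift=28 [end]
Varint 7: bytes[15:19] = B2 F5 CA 6A -> value 223525554 (4 byte(s))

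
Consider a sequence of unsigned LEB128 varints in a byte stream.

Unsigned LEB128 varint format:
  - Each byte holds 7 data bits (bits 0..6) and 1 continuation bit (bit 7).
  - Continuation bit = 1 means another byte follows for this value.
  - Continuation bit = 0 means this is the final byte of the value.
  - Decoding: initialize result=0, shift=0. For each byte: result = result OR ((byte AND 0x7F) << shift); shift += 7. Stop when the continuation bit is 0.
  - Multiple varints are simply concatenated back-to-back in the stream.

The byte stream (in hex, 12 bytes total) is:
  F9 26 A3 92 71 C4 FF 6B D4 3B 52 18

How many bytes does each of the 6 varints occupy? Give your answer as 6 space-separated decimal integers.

  byte[0]=0xF9 cont=1 payload=0x79=121: acc |= 121<<0 -> acc=121 shift=7
  byte[1]=0x26 cont=0 payload=0x26=38: acc |= 38<<7 -> acc=4985 shift=14 [end]
Varint 1: bytes[0:2] = F9 26 -> value 4985 (2 byte(s))
  byte[2]=0xA3 cont=1 payload=0x23=35: acc |= 35<<0 -> acc=35 shift=7
  byte[3]=0x92 cont=1 payload=0x12=18: acc |= 18<<7 -> acc=2339 shift=14
  byte[4]=0x71 cont=0 payload=0x71=113: acc |= 113<<14 -> acc=1853731 shift=21 [end]
Varint 2: bytes[2:5] = A3 92 71 -> value 1853731 (3 byte(s))
  byte[5]=0xC4 cont=1 payload=0x44=68: acc |= 68<<0 -> acc=68 shift=7
  byte[6]=0xFF cont=1 payload=0x7F=127: acc |= 127<<7 -> acc=16324 shift=14
  byte[7]=0x6B cont=0 payload=0x6B=107: acc |= 107<<14 -> acc=1769412 shift=21 [end]
Varint 3: bytes[5:8] = C4 FF 6B -> value 1769412 (3 byte(s))
  byte[8]=0xD4 cont=1 payload=0x54=84: acc |= 84<<0 -> acc=84 shift=7
  byte[9]=0x3B cont=0 payload=0x3B=59: acc |= 59<<7 -> acc=7636 shift=14 [end]
Varint 4: bytes[8:10] = D4 3B -> value 7636 (2 byte(s))
  byte[10]=0x52 cont=0 payload=0x52=82: acc |= 82<<0 -> acc=82 shift=7 [end]
Varint 5: bytes[10:11] = 52 -> value 82 (1 byte(s))
  byte[11]=0x18 cont=0 payload=0x18=24: acc |= 24<<0 -> acc=24 shift=7 [end]
Varint 6: bytes[11:12] = 18 -> value 24 (1 byte(s))

Answer: 2 3 3 2 1 1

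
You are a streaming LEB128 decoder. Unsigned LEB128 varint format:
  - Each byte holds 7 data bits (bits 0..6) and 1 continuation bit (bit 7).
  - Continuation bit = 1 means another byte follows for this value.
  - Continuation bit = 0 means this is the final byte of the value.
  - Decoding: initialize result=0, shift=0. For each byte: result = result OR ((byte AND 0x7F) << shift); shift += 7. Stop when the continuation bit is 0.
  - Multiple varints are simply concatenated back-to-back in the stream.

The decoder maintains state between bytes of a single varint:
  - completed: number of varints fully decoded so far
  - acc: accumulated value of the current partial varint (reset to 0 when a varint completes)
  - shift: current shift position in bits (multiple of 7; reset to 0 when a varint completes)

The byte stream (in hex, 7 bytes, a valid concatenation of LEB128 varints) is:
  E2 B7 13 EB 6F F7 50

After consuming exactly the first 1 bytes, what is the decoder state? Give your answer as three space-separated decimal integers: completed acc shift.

Answer: 0 98 7

Derivation:
byte[0]=0xE2 cont=1 payload=0x62: acc |= 98<<0 -> completed=0 acc=98 shift=7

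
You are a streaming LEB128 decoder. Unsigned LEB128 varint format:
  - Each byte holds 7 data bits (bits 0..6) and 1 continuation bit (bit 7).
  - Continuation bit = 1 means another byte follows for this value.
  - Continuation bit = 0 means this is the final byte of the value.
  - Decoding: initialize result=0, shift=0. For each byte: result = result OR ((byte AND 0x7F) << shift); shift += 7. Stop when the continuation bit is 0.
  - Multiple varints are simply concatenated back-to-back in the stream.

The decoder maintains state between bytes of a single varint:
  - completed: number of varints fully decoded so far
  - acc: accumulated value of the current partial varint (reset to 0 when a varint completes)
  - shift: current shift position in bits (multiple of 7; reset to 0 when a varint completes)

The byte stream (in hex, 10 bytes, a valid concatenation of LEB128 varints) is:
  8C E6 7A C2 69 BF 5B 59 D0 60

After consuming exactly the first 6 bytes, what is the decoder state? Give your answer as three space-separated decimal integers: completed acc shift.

byte[0]=0x8C cont=1 payload=0x0C: acc |= 12<<0 -> completed=0 acc=12 shift=7
byte[1]=0xE6 cont=1 payload=0x66: acc |= 102<<7 -> completed=0 acc=13068 shift=14
byte[2]=0x7A cont=0 payload=0x7A: varint #1 complete (value=2011916); reset -> completed=1 acc=0 shift=0
byte[3]=0xC2 cont=1 payload=0x42: acc |= 66<<0 -> completed=1 acc=66 shift=7
byte[4]=0x69 cont=0 payload=0x69: varint #2 complete (value=13506); reset -> completed=2 acc=0 shift=0
byte[5]=0xBF cont=1 payload=0x3F: acc |= 63<<0 -> completed=2 acc=63 shift=7

Answer: 2 63 7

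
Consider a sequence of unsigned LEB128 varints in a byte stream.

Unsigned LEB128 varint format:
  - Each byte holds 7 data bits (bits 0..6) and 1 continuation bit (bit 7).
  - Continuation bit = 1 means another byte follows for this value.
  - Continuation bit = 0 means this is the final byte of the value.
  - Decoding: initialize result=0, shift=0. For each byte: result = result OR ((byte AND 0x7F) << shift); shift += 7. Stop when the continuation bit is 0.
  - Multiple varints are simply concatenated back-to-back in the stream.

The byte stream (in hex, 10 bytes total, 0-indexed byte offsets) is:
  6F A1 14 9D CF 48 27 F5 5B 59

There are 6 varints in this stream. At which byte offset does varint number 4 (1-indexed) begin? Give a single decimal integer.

Answer: 6

Derivation:
  byte[0]=0x6F cont=0 payload=0x6F=111: acc |= 111<<0 -> acc=111 shift=7 [end]
Varint 1: bytes[0:1] = 6F -> value 111 (1 byte(s))
  byte[1]=0xA1 cont=1 payload=0x21=33: acc |= 33<<0 -> acc=33 shift=7
  byte[2]=0x14 cont=0 payload=0x14=20: acc |= 20<<7 -> acc=2593 shift=14 [end]
Varint 2: bytes[1:3] = A1 14 -> value 2593 (2 byte(s))
  byte[3]=0x9D cont=1 payload=0x1D=29: acc |= 29<<0 -> acc=29 shift=7
  byte[4]=0xCF cont=1 payload=0x4F=79: acc |= 79<<7 -> acc=10141 shift=14
  byte[5]=0x48 cont=0 payload=0x48=72: acc |= 72<<14 -> acc=1189789 shift=21 [end]
Varint 3: bytes[3:6] = 9D CF 48 -> value 1189789 (3 byte(s))
  byte[6]=0x27 cont=0 payload=0x27=39: acc |= 39<<0 -> acc=39 shift=7 [end]
Varint 4: bytes[6:7] = 27 -> value 39 (1 byte(s))
  byte[7]=0xF5 cont=1 payload=0x75=117: acc |= 117<<0 -> acc=117 shift=7
  byte[8]=0x5B cont=0 payload=0x5B=91: acc |= 91<<7 -> acc=11765 shift=14 [end]
Varint 5: bytes[7:9] = F5 5B -> value 11765 (2 byte(s))
  byte[9]=0x59 cont=0 payload=0x59=89: acc |= 89<<0 -> acc=89 shift=7 [end]
Varint 6: bytes[9:10] = 59 -> value 89 (1 byte(s))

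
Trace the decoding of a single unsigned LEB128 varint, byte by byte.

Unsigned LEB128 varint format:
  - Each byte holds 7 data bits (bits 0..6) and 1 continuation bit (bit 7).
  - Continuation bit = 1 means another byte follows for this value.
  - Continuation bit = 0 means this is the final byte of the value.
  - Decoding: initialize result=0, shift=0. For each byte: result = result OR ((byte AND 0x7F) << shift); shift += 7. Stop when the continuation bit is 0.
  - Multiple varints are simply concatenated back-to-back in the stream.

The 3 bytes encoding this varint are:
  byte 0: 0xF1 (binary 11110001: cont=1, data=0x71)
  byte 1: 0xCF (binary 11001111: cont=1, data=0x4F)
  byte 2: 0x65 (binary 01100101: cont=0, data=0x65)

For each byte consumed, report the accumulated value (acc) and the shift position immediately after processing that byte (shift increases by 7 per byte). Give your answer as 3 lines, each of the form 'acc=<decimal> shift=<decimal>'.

Answer: acc=113 shift=7
acc=10225 shift=14
acc=1665009 shift=21

Derivation:
byte 0=0xF1: payload=0x71=113, contrib = 113<<0 = 113; acc -> 113, shift -> 7
byte 1=0xCF: payload=0x4F=79, contrib = 79<<7 = 10112; acc -> 10225, shift -> 14
byte 2=0x65: payload=0x65=101, contrib = 101<<14 = 1654784; acc -> 1665009, shift -> 21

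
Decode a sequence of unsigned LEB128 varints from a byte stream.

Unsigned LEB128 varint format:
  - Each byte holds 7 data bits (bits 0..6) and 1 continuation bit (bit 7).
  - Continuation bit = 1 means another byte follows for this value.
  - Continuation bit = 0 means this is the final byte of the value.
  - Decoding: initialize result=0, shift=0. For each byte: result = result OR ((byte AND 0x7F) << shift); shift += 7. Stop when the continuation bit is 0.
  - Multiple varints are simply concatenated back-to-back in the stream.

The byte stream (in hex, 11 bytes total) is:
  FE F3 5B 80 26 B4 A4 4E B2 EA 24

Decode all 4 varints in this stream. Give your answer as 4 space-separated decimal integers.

Answer: 1505790 4864 1282612 603442

Derivation:
  byte[0]=0xFE cont=1 payload=0x7E=126: acc |= 126<<0 -> acc=126 shift=7
  byte[1]=0xF3 cont=1 payload=0x73=115: acc |= 115<<7 -> acc=14846 shift=14
  byte[2]=0x5B cont=0 payload=0x5B=91: acc |= 91<<14 -> acc=1505790 shift=21 [end]
Varint 1: bytes[0:3] = FE F3 5B -> value 1505790 (3 byte(s))
  byte[3]=0x80 cont=1 payload=0x00=0: acc |= 0<<0 -> acc=0 shift=7
  byte[4]=0x26 cont=0 payload=0x26=38: acc |= 38<<7 -> acc=4864 shift=14 [end]
Varint 2: bytes[3:5] = 80 26 -> value 4864 (2 byte(s))
  byte[5]=0xB4 cont=1 payload=0x34=52: acc |= 52<<0 -> acc=52 shift=7
  byte[6]=0xA4 cont=1 payload=0x24=36: acc |= 36<<7 -> acc=4660 shift=14
  byte[7]=0x4E cont=0 payload=0x4E=78: acc |= 78<<14 -> acc=1282612 shift=21 [end]
Varint 3: bytes[5:8] = B4 A4 4E -> value 1282612 (3 byte(s))
  byte[8]=0xB2 cont=1 payload=0x32=50: acc |= 50<<0 -> acc=50 shift=7
  byte[9]=0xEA cont=1 payload=0x6A=106: acc |= 106<<7 -> acc=13618 shift=14
  byte[10]=0x24 cont=0 payload=0x24=36: acc |= 36<<14 -> acc=603442 shift=21 [end]
Varint 4: bytes[8:11] = B2 EA 24 -> value 603442 (3 byte(s))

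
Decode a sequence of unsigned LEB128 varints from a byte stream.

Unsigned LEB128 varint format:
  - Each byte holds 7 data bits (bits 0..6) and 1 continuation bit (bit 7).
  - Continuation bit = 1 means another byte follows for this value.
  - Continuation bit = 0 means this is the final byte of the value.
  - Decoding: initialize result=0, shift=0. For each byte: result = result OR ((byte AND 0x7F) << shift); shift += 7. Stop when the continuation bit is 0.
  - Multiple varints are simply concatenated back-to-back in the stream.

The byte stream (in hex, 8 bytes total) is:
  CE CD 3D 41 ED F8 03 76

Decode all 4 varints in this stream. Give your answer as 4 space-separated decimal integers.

  byte[0]=0xCE cont=1 payload=0x4E=78: acc |= 78<<0 -> acc=78 shift=7
  byte[1]=0xCD cont=1 payload=0x4D=77: acc |= 77<<7 -> acc=9934 shift=14
  byte[2]=0x3D cont=0 payload=0x3D=61: acc |= 61<<14 -> acc=1009358 shift=21 [end]
Varint 1: bytes[0:3] = CE CD 3D -> value 1009358 (3 byte(s))
  byte[3]=0x41 cont=0 payload=0x41=65: acc |= 65<<0 -> acc=65 shift=7 [end]
Varint 2: bytes[3:4] = 41 -> value 65 (1 byte(s))
  byte[4]=0xED cont=1 payload=0x6D=109: acc |= 109<<0 -> acc=109 shift=7
  byte[5]=0xF8 cont=1 payload=0x78=120: acc |= 120<<7 -> acc=15469 shift=14
  byte[6]=0x03 cont=0 payload=0x03=3: acc |= 3<<14 -> acc=64621 shift=21 [end]
Varint 3: bytes[4:7] = ED F8 03 -> value 64621 (3 byte(s))
  byte[7]=0x76 cont=0 payload=0x76=118: acc |= 118<<0 -> acc=118 shift=7 [end]
Varint 4: bytes[7:8] = 76 -> value 118 (1 byte(s))

Answer: 1009358 65 64621 118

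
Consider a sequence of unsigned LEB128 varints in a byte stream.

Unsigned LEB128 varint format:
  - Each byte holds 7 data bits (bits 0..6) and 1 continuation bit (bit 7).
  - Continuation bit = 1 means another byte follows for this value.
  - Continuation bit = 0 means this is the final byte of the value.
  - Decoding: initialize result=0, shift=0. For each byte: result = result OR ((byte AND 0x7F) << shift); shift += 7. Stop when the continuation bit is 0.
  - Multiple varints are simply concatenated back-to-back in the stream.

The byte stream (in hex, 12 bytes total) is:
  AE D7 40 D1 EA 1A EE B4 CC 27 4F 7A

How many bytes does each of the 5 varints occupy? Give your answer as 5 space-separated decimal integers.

Answer: 3 3 4 1 1

Derivation:
  byte[0]=0xAE cont=1 payload=0x2E=46: acc |= 46<<0 -> acc=46 shift=7
  byte[1]=0xD7 cont=1 payload=0x57=87: acc |= 87<<7 -> acc=11182 shift=14
  byte[2]=0x40 cont=0 payload=0x40=64: acc |= 64<<14 -> acc=1059758 shift=21 [end]
Varint 1: bytes[0:3] = AE D7 40 -> value 1059758 (3 byte(s))
  byte[3]=0xD1 cont=1 payload=0x51=81: acc |= 81<<0 -> acc=81 shift=7
  byte[4]=0xEA cont=1 payload=0x6A=106: acc |= 106<<7 -> acc=13649 shift=14
  byte[5]=0x1A cont=0 payload=0x1A=26: acc |= 26<<14 -> acc=439633 shift=21 [end]
Varint 2: bytes[3:6] = D1 EA 1A -> value 439633 (3 byte(s))
  byte[6]=0xEE cont=1 payload=0x6E=110: acc |= 110<<0 -> acc=110 shift=7
  byte[7]=0xB4 cont=1 payload=0x34=52: acc |= 52<<7 -> acc=6766 shift=14
  byte[8]=0xCC cont=1 payload=0x4C=76: acc |= 76<<14 -> acc=1251950 shift=21
  byte[9]=0x27 cont=0 payload=0x27=39: acc |= 39<<21 -> acc=83040878 shift=28 [end]
Varint 3: bytes[6:10] = EE B4 CC 27 -> value 83040878 (4 byte(s))
  byte[10]=0x4F cont=0 payload=0x4F=79: acc |= 79<<0 -> acc=79 shift=7 [end]
Varint 4: bytes[10:11] = 4F -> value 79 (1 byte(s))
  byte[11]=0x7A cont=0 payload=0x7A=122: acc |= 122<<0 -> acc=122 shift=7 [end]
Varint 5: bytes[11:12] = 7A -> value 122 (1 byte(s))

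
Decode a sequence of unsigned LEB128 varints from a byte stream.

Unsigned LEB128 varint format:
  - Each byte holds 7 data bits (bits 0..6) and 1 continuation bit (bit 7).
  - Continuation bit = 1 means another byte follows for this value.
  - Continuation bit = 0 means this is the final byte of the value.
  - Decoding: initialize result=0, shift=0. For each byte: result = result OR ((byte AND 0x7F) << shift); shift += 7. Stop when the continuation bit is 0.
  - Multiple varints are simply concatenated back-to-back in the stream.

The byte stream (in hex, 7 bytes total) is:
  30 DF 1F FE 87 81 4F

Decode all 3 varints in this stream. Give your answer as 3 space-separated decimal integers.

Answer: 48 4063 165692414

Derivation:
  byte[0]=0x30 cont=0 payload=0x30=48: acc |= 48<<0 -> acc=48 shift=7 [end]
Varint 1: bytes[0:1] = 30 -> value 48 (1 byte(s))
  byte[1]=0xDF cont=1 payload=0x5F=95: acc |= 95<<0 -> acc=95 shift=7
  byte[2]=0x1F cont=0 payload=0x1F=31: acc |= 31<<7 -> acc=4063 shift=14 [end]
Varint 2: bytes[1:3] = DF 1F -> value 4063 (2 byte(s))
  byte[3]=0xFE cont=1 payload=0x7E=126: acc |= 126<<0 -> acc=126 shift=7
  byte[4]=0x87 cont=1 payload=0x07=7: acc |= 7<<7 -> acc=1022 shift=14
  byte[5]=0x81 cont=1 payload=0x01=1: acc |= 1<<14 -> acc=17406 shift=21
  byte[6]=0x4F cont=0 payload=0x4F=79: acc |= 79<<21 -> acc=165692414 shift=28 [end]
Varint 3: bytes[3:7] = FE 87 81 4F -> value 165692414 (4 byte(s))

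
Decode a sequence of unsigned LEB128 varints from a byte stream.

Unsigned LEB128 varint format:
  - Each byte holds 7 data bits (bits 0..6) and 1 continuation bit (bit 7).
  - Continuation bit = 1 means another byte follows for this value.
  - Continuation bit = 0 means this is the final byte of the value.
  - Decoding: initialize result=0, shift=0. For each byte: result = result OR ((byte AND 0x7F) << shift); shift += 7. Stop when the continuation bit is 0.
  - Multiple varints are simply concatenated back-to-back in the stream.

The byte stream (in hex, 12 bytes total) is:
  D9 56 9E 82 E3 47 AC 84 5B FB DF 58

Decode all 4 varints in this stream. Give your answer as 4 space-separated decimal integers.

  byte[0]=0xD9 cont=1 payload=0x59=89: acc |= 89<<0 -> acc=89 shift=7
  byte[1]=0x56 cont=0 payload=0x56=86: acc |= 86<<7 -> acc=11097 shift=14 [end]
Varint 1: bytes[0:2] = D9 56 -> value 11097 (2 byte(s))
  byte[2]=0x9E cont=1 payload=0x1E=30: acc |= 30<<0 -> acc=30 shift=7
  byte[3]=0x82 cont=1 payload=0x02=2: acc |= 2<<7 -> acc=286 shift=14
  byte[4]=0xE3 cont=1 payload=0x63=99: acc |= 99<<14 -> acc=1622302 shift=21
  byte[5]=0x47 cont=0 payload=0x47=71: acc |= 71<<21 -> acc=150520094 shift=28 [end]
Varint 2: bytes[2:6] = 9E 82 E3 47 -> value 150520094 (4 byte(s))
  byte[6]=0xAC cont=1 payload=0x2C=44: acc |= 44<<0 -> acc=44 shift=7
  byte[7]=0x84 cont=1 payload=0x04=4: acc |= 4<<7 -> acc=556 shift=14
  byte[8]=0x5B cont=0 payload=0x5B=91: acc |= 91<<14 -> acc=1491500 shift=21 [end]
Varint 3: bytes[6:9] = AC 84 5B -> value 1491500 (3 byte(s))
  byte[9]=0xFB cont=1 payload=0x7B=123: acc |= 123<<0 -> acc=123 shift=7
  byte[10]=0xDF cont=1 payload=0x5F=95: acc |= 95<<7 -> acc=12283 shift=14
  byte[11]=0x58 cont=0 payload=0x58=88: acc |= 88<<14 -> acc=1454075 shift=21 [end]
Varint 4: bytes[9:12] = FB DF 58 -> value 1454075 (3 byte(s))

Answer: 11097 150520094 1491500 1454075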